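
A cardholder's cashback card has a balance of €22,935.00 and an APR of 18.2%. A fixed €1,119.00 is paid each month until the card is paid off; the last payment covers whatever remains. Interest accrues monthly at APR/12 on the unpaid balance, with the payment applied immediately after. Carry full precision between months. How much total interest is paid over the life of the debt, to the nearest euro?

Monthly rate r = 18.2%/12 = 1.51667% = 0.0151667.
Payoff takes n = ⌈−ln(1 − rB₀/P)/ln(1+r)⌉ = ⌈24.733⌉ = 25 payments; the last is €822.14.
Total paid = 24·€1,119.00 + €822.14 = €27,678.14.
Total interest = total paid − principal = €27,678.14 − €22,935.00 = €4,743.14.

€4,743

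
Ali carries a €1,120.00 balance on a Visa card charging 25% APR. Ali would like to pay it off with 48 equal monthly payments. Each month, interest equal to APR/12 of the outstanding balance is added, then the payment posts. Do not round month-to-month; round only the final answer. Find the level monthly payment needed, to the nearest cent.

€37.14

Monthly rate r = 25%/12 = 2.08333% = 0.0208333.
Level-payment amortization: P = B₀·r / (1 − (1+r)^(−n)) = 1120.00·0.0208333 / (1 − 1.02083^(−48)).
Denominator 1 − (1+r)^(−48) = 0.628321403.
P = 23.3333 / 0.628321403 ≈ 37.14.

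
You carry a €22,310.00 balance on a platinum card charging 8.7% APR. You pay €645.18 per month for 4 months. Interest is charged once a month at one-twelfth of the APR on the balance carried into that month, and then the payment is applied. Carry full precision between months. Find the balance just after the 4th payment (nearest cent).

Monthly rate r = 8.7%/12 = 0.725% = 0.00725.
Each month: B ← B·(1+r) − €645.18.
Month 1: interest €161.75; balance after payment €21,826.57.
Month 2: interest €158.24; balance after payment €21,339.63.
Month 3: interest €154.71; balance after payment €20,849.16.
Month 4: interest €151.16; balance after payment €20,355.14.

€20,355.14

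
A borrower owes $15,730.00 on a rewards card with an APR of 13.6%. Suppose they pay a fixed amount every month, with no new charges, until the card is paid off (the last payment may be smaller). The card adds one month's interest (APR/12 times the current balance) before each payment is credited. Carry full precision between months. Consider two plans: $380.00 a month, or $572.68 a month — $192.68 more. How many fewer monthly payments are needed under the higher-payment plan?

Monthly rate r = 13.6%/12 = 1.13333% = 0.0113333.
At $380.00/mo: n = ⌈−ln(1 − rB₀/P)/ln(1+r)⌉ = 57 payments (last $73.18); total interest = total paid − $15,730.00 = $5,623.18.
At $572.68/mo: 34 payments (last $53.53); total interest $3,221.97.
Payments saved = 57 − 34 = 23.

23 fewer payments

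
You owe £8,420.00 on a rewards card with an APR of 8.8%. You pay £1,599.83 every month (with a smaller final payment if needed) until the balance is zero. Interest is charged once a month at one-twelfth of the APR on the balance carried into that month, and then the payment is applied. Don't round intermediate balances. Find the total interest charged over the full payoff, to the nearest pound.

Monthly rate r = 8.8%/12 = 0.733333% = 0.00733333.
Payoff takes n = ⌈−ln(1 − rB₀/P)/ln(1+r)⌉ = ⌈5.387⌉ = 6 payments; the last is £620.48.
Total paid = 5·£1,599.83 + £620.48 = £8,619.63.
Total interest = total paid − principal = £8,619.63 − £8,420.00 = £199.63.

£200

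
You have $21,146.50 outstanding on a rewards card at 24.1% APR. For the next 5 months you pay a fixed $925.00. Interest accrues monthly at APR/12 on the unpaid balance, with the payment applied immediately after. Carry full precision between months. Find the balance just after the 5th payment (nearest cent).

$18,542.44

Monthly rate r = 24.1%/12 = 2.00833% = 0.0200833.
Each month: B ← B·(1+r) − $925.00.
Month 1: interest $424.69; balance after payment $20,646.19.
Month 2: interest $414.64; balance after payment $20,135.84.
Month 3: interest $404.39; balance after payment $19,615.23.
Month 4: interest $393.94; balance after payment $19,084.17.
Month 5: interest $383.27; balance after payment $18,542.44.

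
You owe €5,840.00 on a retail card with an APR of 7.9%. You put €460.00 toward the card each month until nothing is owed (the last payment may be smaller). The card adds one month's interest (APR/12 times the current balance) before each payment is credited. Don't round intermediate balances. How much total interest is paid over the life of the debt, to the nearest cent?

Monthly rate r = 7.9%/12 = 0.658333% = 0.00658333.
Payoff takes n = ⌈−ln(1 − rB₀/P)/ln(1+r)⌉ = ⌈13.301⌉ = 14 payments; the last is €138.94.
Total paid = 13·€460.00 + €138.94 = €6,118.94.
Total interest = total paid − principal = €6,118.94 − €5,840.00 = €278.94.

€278.94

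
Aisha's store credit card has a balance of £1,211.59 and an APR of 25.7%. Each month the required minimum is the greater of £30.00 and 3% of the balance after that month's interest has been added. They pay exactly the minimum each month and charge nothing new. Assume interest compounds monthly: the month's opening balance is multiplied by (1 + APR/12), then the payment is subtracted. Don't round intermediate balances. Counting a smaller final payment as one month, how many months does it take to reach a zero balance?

Monthly rate r = 25.7%/12 = 2.14167% = 0.0214167.
While 3% of the post-interest balance exceeds £30.00, each month B ← (B·(1+r))·(1 − 0.03), i.e. B shrinks by the factor (1+r)·0.97 = 0.99077.
This holds for months 1–23. Entering month 24 the balance is £978.98; 3% of the post-interest balance is now below £30.00, so the flat £30.00 minimum applies from here.
From month 24 a fixed £30.00 at rate r clears £978.98 in 57 more payments. Total: 23 + 57 = 80 months.

80 months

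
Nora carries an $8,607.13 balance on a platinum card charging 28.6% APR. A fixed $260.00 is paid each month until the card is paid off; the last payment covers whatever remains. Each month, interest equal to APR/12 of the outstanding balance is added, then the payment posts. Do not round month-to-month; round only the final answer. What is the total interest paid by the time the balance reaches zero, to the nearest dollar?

Monthly rate r = 28.6%/12 = 2.38333% = 0.0238333.
Payoff takes n = ⌈−ln(1 − rB₀/P)/ln(1+r)⌉ = ⌈66.055⌉ = 67 payments; the last is $14.37.
Total paid = 66·$260.00 + $14.37 = $17,174.37.
Total interest = total paid − principal = $17,174.37 − $8,607.13 = $8,567.24.

$8,567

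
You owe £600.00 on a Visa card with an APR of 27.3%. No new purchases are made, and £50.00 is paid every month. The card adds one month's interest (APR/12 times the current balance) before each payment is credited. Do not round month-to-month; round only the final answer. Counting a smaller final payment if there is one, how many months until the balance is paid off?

Monthly rate r = 27.3%/12 = 2.275% = 0.02275.
Recurrence: B ← B·(1+r) − £50.00.
Month 1: interest £13.65; balance after payment £563.65.
Month 2: interest £12.82; balance after payment £526.47.
Closed form: n = −ln(1 − rB₀/P)/ln(1+r) = −ln(0.727)/ln(1.02275) ≈ 14.173, so the balance reaches zero during payment 15.

15 payments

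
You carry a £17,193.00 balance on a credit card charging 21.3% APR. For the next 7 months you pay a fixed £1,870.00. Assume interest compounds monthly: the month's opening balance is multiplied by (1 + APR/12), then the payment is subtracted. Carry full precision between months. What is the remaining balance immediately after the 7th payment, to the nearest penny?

Monthly rate r = 21.3%/12 = 1.775% = 0.01775.
Each month: B ← B·(1+r) − £1,870.00.
Month 1: interest £305.18; balance after payment £15,628.18.
Month 2: interest £277.40; balance after payment £14,035.58.
Month 3: interest £249.13; balance after payment £12,414.71.
Month 4: interest £220.36; balance after payment £10,765.07.
Month 5: interest £191.08; balance after payment £9,086.15.
Month 6: interest £161.28; balance after payment £7,377.43.
Month 7: interest £130.95; balance after payment £5,638.38.

£5,638.38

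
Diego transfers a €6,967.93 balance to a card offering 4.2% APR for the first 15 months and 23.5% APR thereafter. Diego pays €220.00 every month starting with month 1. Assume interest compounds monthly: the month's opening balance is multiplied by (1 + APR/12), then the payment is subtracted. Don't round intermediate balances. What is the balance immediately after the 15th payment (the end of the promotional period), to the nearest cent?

€3,960.76

Promo months 1–15 at r₀ = 4.2%/12 = 0.0035; months 16+ at r₁ = 23.5%/12 = 0.0195833.
After month 15: iterate B ← B·(1+r₀) − €220.00 for 15 months → €3,960.76.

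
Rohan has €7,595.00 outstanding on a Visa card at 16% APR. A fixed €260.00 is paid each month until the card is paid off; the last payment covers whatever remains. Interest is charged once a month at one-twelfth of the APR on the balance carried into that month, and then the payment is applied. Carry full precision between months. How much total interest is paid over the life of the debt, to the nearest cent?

€2,091.73

Monthly rate r = 16%/12 = 1.33333% = 0.0133333.
Payoff takes n = ⌈−ln(1 − rB₀/P)/ln(1+r)⌉ = ⌈37.255⌉ = 38 payments; the last is €66.73.
Total paid = 37·€260.00 + €66.73 = €9,686.73.
Total interest = total paid − principal = €9,686.73 − €7,595.00 = €2,091.73.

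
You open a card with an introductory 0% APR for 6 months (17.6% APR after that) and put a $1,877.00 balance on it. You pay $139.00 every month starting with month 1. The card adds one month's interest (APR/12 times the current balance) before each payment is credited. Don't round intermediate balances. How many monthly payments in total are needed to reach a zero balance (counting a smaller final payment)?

15 months

Promo months 1–6 at r₀ = 0%/12 = 0; months 7+ at r₁ = 17.6%/12 = 0.0146667.
After month 6 (no interest yet): B = $1,877.00 − 6·$139.00 = $1,043.00.
Then at r₁ with $139.00/mo: n₂ = −ln(1 − r₁·B/P)/ln(1+r₁) ≈ 8.01 → 9 more payments.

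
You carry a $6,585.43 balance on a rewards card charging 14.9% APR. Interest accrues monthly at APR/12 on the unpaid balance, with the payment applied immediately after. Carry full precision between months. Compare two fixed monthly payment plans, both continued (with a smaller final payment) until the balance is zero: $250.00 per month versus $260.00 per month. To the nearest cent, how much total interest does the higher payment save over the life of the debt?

Monthly rate r = 14.9%/12 = 1.24167% = 0.0124167.
At $250.00/mo: n = ⌈−ln(1 − rB₀/P)/ln(1+r)⌉ = 33 payments (last $25.19); total interest = total paid − $6,585.43 = $1,439.76.
At $260.00/mo: 31 payments (last $156.20); total interest $1,370.77.
Interest saved = $1,439.76 − $1,370.77 = $68.99.

$68.99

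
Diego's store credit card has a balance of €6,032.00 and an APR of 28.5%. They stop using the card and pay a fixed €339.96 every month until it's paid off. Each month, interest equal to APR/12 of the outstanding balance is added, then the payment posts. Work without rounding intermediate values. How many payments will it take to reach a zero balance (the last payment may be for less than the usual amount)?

Monthly rate r = 28.5%/12 = 2.375% = 0.02375.
Recurrence: B ← B·(1+r) − €339.96.
Month 1: interest €143.26; balance after payment €5,835.30.
Month 2: interest €138.59; balance after payment €5,633.93.
Closed form: n = −ln(1 − rB₀/P)/ln(1+r) = −ln(0.5786)/ln(1.02375) ≈ 23.310, so the balance reaches zero during payment 24.

24 months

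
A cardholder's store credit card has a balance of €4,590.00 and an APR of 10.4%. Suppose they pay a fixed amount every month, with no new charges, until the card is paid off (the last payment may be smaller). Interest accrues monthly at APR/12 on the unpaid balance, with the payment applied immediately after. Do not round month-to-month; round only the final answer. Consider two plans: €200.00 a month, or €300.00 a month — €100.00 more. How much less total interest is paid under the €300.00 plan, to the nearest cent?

€194.24

Monthly rate r = 10.4%/12 = 0.866667% = 0.00866667.
At €200.00/mo: n = ⌈−ln(1 − rB₀/P)/ln(1+r)⌉ = 26 payments (last €140.08); total interest = total paid − €4,590.00 = €550.08.
At €300.00/mo: 17 payments (last €145.84); total interest €355.84.
Interest saved = €550.08 − €355.84 = €194.24.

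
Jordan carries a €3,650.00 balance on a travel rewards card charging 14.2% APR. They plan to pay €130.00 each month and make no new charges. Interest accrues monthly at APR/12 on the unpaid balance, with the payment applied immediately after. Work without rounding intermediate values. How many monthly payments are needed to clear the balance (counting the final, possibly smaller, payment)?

Monthly rate r = 14.2%/12 = 1.18333% = 0.0118333.
Recurrence: B ← B·(1+r) − €130.00.
Month 1: interest €43.19; balance after payment €3,563.19.
Month 2: interest €42.16; balance after payment €3,475.36.
Closed form: n = −ln(1 − rB₀/P)/ln(1+r) = −ln(0.66776)/ln(1.01183) ≈ 34.328, so the balance reaches zero during payment 35.

35 months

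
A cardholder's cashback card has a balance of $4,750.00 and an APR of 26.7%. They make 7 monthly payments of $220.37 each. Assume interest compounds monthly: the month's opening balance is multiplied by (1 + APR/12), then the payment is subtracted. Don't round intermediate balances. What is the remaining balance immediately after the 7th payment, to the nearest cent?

$3,891.61

Monthly rate r = 26.7%/12 = 2.225% = 0.02225.
Each month: B ← B·(1+r) − $220.37.
Month 1: interest $105.69; balance after payment $4,635.32.
Month 2: interest $103.14; balance after payment $4,518.08.
Month 3: interest $100.53; balance after payment $4,398.24.
Month 4: interest $97.86; balance after payment $4,275.73.
Month 5: interest $95.14; balance after payment $4,150.50.
Month 6: interest $92.35; balance after payment $4,022.48.
Month 7: interest $89.50; balance after payment $3,891.61.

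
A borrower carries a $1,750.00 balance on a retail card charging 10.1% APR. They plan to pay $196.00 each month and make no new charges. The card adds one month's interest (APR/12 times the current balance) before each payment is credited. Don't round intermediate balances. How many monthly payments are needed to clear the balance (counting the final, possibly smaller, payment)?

Monthly rate r = 10.1%/12 = 0.841667% = 0.00841667.
Recurrence: B ← B·(1+r) − $196.00.
Month 1: interest $14.73; balance after payment $1,568.73.
Month 2: interest $13.20; balance after payment $1,385.93.
Closed form: n = −ln(1 − rB₀/P)/ln(1+r) = −ln(0.92485)/ln(1.00842) ≈ 9.321, so the balance reaches zero during payment 10.

10 months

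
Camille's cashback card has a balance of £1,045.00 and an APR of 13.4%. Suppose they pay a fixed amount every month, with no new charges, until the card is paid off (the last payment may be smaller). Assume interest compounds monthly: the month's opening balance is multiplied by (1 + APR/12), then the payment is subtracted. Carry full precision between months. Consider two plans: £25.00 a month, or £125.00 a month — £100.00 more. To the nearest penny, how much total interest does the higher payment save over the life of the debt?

£312.37

Monthly rate r = 13.4%/12 = 1.11667% = 0.0111667.
At £25.00/mo: n = ⌈−ln(1 − rB₀/P)/ln(1+r)⌉ = 57 payments (last £15.63); total interest = total paid − £1,045.00 = £370.63.
At £125.00/mo: 9 payments (last £103.26); total interest £58.26.
Interest saved = £370.63 − £58.26 = £312.37.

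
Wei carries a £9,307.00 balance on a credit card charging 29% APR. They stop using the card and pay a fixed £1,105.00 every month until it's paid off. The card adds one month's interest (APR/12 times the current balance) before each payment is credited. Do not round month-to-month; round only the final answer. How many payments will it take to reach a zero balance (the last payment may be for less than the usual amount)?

10 payments

Monthly rate r = 29%/12 = 2.41667% = 0.0241667.
Recurrence: B ← B·(1+r) − £1,105.00.
Month 1: interest £224.92; balance after payment £8,426.92.
Month 2: interest £203.65; balance after payment £7,525.57.
Closed form: n = −ln(1 − rB₀/P)/ln(1+r) = −ln(0.79645)/ln(1.02417) ≈ 9.531, so the balance reaches zero during payment 10.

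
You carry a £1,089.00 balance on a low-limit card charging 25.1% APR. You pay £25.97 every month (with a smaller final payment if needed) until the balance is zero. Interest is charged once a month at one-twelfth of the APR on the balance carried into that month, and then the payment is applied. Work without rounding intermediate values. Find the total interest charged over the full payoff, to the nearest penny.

£1,541.02

Monthly rate r = 25.1%/12 = 2.09167% = 0.0209167.
Payoff takes n = ⌈−ln(1 − rB₀/P)/ln(1+r)⌉ = ⌈101.270⌉ = 102 payments; the last is £7.05.
Total paid = 101·£25.97 + £7.05 = £2,630.02.
Total interest = total paid − principal = £2,630.02 − £1,089.00 = £1,541.02.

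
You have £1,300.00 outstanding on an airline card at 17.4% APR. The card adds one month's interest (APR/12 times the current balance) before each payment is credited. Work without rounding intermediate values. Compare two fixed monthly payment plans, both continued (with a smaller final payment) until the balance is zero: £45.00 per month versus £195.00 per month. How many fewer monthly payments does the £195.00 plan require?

Monthly rate r = 17.4%/12 = 1.45% = 0.0145.
At £45.00/mo: n = ⌈−ln(1 − rB₀/P)/ln(1+r)⌉ = 38 payments (last £31.84); total interest = total paid − £1,300.00 = £396.84.
At £195.00/mo: 8 payments (last £12.17); total interest £77.17.
Payments saved = 38 − 8 = 30.

30 fewer payments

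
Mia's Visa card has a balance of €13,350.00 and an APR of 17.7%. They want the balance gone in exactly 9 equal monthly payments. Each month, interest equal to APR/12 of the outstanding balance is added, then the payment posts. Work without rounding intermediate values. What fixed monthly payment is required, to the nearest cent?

Monthly rate r = 17.7%/12 = 1.475% = 0.01475.
Level-payment amortization: P = B₀·r / (1 − (1+r)^(−n)) = 13350.00·0.01475 / (1 − 1.01475^(−9)).
Denominator 1 − (1+r)^(−9) = 0.123466619.
P = 196.912 / 0.123466619 ≈ 1594.86.

€1,594.86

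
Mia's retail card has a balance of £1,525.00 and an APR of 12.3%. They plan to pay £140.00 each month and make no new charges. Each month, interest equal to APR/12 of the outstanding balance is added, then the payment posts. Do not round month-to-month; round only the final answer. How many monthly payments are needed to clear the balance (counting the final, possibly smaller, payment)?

12 months

Monthly rate r = 12.3%/12 = 1.025% = 0.01025.
Recurrence: B ← B·(1+r) − £140.00.
Month 1: interest £15.63; balance after payment £1,400.63.
Month 2: interest £14.36; balance after payment £1,274.99.
Closed form: n = −ln(1 − rB₀/P)/ln(1+r) = −ln(0.88835)/ln(1.01025) ≈ 11.609, so the balance reaches zero during payment 12.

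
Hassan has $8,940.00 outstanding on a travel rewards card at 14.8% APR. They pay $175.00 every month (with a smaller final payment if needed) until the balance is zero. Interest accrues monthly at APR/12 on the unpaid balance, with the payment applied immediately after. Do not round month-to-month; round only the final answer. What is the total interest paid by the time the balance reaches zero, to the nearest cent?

$5,256.77

Monthly rate r = 14.8%/12 = 1.23333% = 0.0123333.
Payoff takes n = ⌈−ln(1 − rB₀/P)/ln(1+r)⌉ = ⌈81.124⌉ = 82 payments; the last is $21.77.
Total paid = 81·$175.00 + $21.77 = $14,196.77.
Total interest = total paid − principal = $14,196.77 − $8,940.00 = $5,256.77.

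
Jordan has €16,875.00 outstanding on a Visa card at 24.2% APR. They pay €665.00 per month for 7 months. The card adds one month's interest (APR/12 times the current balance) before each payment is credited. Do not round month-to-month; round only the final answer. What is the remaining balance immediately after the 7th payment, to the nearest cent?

Monthly rate r = 24.2%/12 = 2.01667% = 0.0201667.
Each month: B ← B·(1+r) − €665.00.
Month 1: interest €340.31; balance after payment €16,550.31.
Month 2: interest €333.76; balance after payment €16,219.08.
Month 3: interest €327.08; balance after payment €15,881.16.
Month 4: interest €320.27; balance after payment €15,536.43.
Month 5: interest €313.32; balance after payment €15,184.75.
Month 6: interest €306.23; balance after payment €14,825.98.
Month 7: interest €298.99; balance after payment €14,459.97.

€14,459.97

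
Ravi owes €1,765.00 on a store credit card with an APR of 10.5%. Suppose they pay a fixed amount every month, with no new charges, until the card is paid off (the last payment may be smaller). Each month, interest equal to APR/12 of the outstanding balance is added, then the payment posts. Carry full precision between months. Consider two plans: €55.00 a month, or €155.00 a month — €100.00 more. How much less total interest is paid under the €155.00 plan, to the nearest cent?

Monthly rate r = 10.5%/12 = 0.875% = 0.00875.
At €55.00/mo: n = ⌈−ln(1 − rB₀/P)/ln(1+r)⌉ = 38 payments (last €45.92); total interest = total paid − €1,765.00 = €315.92.
At €155.00/mo: 13 payments (last €7.40); total interest €102.40.
Interest saved = €315.92 − €102.40 = €213.52.

€213.52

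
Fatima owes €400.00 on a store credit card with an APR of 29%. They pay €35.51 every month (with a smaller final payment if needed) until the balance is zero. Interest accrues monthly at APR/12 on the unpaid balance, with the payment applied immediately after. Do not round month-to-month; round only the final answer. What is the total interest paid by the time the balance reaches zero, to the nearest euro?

€73

Monthly rate r = 29%/12 = 2.41667% = 0.0241667.
Payoff takes n = ⌈−ln(1 − rB₀/P)/ln(1+r)⌉ = ⌈13.307⌉ = 14 payments; the last is €10.99.
Total paid = 13·€35.51 + €10.99 = €472.62.
Total interest = total paid − principal = €472.62 − €400.00 = €72.62.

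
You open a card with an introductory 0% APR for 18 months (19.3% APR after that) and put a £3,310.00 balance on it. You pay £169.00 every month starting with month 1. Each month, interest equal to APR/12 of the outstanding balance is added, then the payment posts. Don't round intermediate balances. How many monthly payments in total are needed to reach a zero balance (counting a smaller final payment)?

Promo months 1–18 at r₀ = 0%/12 = 0; months 19+ at r₁ = 19.3%/12 = 0.0160833.
After month 18 (no interest yet): B = £3,310.00 − 18·£169.00 = £268.00.
Then at r₁ with £169.00/mo: n₂ = −ln(1 − r₁·B/P)/ln(1+r₁) ≈ 1.62 → 2 more payments.

20 months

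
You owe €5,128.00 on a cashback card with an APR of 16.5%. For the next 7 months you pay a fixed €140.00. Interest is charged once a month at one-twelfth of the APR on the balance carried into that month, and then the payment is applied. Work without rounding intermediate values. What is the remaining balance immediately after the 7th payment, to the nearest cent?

Monthly rate r = 16.5%/12 = 1.375% = 0.01375.
Each month: B ← B·(1+r) − €140.00.
Month 1: interest €70.51; balance after payment €5,058.51.
Month 2: interest €69.55; balance after payment €4,988.06.
Month 3: interest €68.59; balance after payment €4,916.65.
Month 4: interest €67.60; balance after payment €4,844.25.
Month 5: interest €66.61; balance after payment €4,770.86.
Month 6: interest €65.60; balance after payment €4,696.46.
Month 7: interest €64.58; balance after payment €4,621.04.

€4,621.04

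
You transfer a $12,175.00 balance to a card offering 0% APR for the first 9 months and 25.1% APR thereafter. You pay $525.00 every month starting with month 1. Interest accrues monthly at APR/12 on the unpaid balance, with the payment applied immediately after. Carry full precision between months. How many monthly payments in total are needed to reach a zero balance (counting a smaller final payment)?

Promo months 1–9 at r₀ = 0%/12 = 0; months 10+ at r₁ = 25.1%/12 = 0.0209167.
After month 9 (no interest yet): B = $12,175.00 − 9·$525.00 = $7,450.00.
Then at r₁ with $525.00/mo: n₂ = −ln(1 − r₁·B/P)/ln(1+r₁) ≈ 17.01 → 18 more payments.

27 months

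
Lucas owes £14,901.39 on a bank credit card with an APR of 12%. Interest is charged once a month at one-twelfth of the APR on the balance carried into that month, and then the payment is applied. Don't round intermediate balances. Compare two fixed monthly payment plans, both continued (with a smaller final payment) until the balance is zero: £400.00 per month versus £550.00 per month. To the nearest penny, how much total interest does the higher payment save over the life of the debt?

£1,269.22

Monthly rate r = 12%/12 = 1% = 0.01.
At £400.00/mo: n = ⌈−ln(1 − rB₀/P)/ln(1+r)⌉ = 47 payments (last £336.01); total interest = total paid − £14,901.39 = £3,834.62.
At £550.00/mo: 32 payments (last £416.79); total interest £2,565.40.
Interest saved = £3,834.62 − £2,565.40 = £1,269.22.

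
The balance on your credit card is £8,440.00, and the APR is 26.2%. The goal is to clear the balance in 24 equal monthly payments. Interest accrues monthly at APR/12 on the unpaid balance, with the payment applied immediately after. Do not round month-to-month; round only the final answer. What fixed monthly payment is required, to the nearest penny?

Monthly rate r = 26.2%/12 = 2.18333% = 0.0218333.
Level-payment amortization: P = B₀·r / (1 − (1+r)^(−n)) = 8440.00·0.0218333 / (1 − 1.02183^(−24)).
Denominator 1 − (1+r)^(−24) = 0.404504585.
P = 184.273 / 0.404504585 ≈ 455.55.

£455.55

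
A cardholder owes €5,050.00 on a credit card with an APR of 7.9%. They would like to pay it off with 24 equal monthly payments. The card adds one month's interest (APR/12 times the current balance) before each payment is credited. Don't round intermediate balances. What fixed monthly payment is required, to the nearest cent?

Monthly rate r = 7.9%/12 = 0.658333% = 0.00658333.
Level-payment amortization: P = B₀·r / (1 − (1+r)^(−n)) = 5050.00·0.00658333 / (1 − 1.00658^(−24)).
Denominator 1 − (1+r)^(−24) = 0.14570797.
P = 33.2458 / 0.14570797 ≈ 228.17.

€228.17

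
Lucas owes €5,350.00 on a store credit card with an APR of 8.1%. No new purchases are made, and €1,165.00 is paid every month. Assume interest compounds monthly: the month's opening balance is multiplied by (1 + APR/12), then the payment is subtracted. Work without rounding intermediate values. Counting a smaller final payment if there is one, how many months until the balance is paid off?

Monthly rate r = 8.1%/12 = 0.675% = 0.00675.
Recurrence: B ← B·(1+r) − €1,165.00.
Month 1: interest €36.11; balance after payment €4,221.11.
Month 2: interest €28.49; balance after payment €3,084.61.
Month 3: interest €20.82; balance after payment €1,940.43.
Month 4: interest €13.10; balance after payment €788.52.
Month 5: interest €5.32; balance after payment €0.00.

5 payments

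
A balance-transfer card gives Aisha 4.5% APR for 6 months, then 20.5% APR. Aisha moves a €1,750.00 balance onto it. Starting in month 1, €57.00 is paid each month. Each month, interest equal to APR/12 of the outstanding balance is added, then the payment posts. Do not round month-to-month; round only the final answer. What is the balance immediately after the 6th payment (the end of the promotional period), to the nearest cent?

Promo months 1–6 at r₀ = 4.5%/12 = 0.00375; months 7+ at r₁ = 20.5%/12 = 0.0170833.
After month 6: iterate B ← B·(1+r₀) − €57.00 for 6 months → €1,444.52.

€1,444.52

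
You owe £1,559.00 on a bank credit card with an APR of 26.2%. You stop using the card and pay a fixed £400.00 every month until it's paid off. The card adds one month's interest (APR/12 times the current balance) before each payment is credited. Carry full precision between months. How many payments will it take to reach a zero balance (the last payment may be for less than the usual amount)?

5 payments

Monthly rate r = 26.2%/12 = 2.18333% = 0.0218333.
Recurrence: B ← B·(1+r) − £400.00.
Month 1: interest £34.04; balance after payment £1,193.04.
Month 2: interest £26.05; balance after payment £819.09.
Month 3: interest £17.88; balance after payment £436.97.
Month 4: interest £9.54; balance after payment £46.51.
Month 5: interest £1.02; balance after payment £0.00.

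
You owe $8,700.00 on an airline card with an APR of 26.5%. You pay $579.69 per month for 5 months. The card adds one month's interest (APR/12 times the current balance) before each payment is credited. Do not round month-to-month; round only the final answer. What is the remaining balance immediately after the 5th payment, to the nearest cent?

$6,674.68

Monthly rate r = 26.5%/12 = 2.20833% = 0.0220833.
Each month: B ← B·(1+r) − $579.69.
Month 1: interest $192.12; balance after payment $8,312.43.
Month 2: interest $183.57; balance after payment $7,916.31.
Month 3: interest $174.82; balance after payment $7,511.44.
Month 4: interest $165.88; balance after payment $7,097.63.
Month 5: interest $156.74; balance after payment $6,674.68.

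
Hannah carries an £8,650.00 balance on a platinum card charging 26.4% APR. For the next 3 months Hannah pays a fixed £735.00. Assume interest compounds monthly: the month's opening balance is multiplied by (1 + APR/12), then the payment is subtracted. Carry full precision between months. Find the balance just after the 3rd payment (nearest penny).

£6,979.69

Monthly rate r = 26.4%/12 = 2.2% = 0.022.
Each month: B ← B·(1+r) − £735.00.
Month 1: interest £190.30; balance after payment £8,105.30.
Month 2: interest £178.32; balance after payment £7,548.62.
Month 3: interest £166.07; balance after payment £6,979.69.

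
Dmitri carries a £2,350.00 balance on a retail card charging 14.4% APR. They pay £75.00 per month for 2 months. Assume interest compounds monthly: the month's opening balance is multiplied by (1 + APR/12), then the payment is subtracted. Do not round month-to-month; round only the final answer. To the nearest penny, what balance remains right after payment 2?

Monthly rate r = 14.4%/12 = 1.2% = 0.012.
Each month: B ← B·(1+r) − £75.00.
Month 1: interest £28.20; balance after payment £2,303.20.
Month 2: interest £27.64; balance after payment £2,255.84.

£2,255.84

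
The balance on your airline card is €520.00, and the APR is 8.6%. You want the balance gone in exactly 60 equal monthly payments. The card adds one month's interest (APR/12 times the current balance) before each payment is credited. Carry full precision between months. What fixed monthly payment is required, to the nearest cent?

Monthly rate r = 8.6%/12 = 0.716667% = 0.00716667.
Level-payment amortization: P = B₀·r / (1 − (1+r)^(−n)) = 520.00·0.00716667 / (1 − 1.00717^(−60)).
Denominator 1 − (1+r)^(−60) = 0.348492577.
P = 3.72667 / 0.348492577 ≈ 10.69.

€10.69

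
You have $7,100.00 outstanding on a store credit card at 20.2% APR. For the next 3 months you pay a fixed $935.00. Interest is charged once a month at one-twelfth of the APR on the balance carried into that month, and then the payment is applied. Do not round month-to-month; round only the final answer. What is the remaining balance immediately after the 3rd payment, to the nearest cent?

Monthly rate r = 20.2%/12 = 1.68333% = 0.0168333.
Each month: B ← B·(1+r) − $935.00.
Month 1: interest $119.52; balance after payment $6,284.52.
Month 2: interest $105.79; balance after payment $5,455.31.
Month 3: interest $91.83; balance after payment $4,612.14.

$4,612.14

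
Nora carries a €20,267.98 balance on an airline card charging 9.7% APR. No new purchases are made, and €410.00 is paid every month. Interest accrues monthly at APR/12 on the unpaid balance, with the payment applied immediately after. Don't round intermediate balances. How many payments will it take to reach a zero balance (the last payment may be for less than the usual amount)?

64 payments

Monthly rate r = 9.7%/12 = 0.808333% = 0.00808333.
Recurrence: B ← B·(1+r) − €410.00.
Month 1: interest €163.83; balance after payment €20,021.81.
Month 2: interest €161.84; balance after payment €19,773.66.
Closed form: n = −ln(1 − rB₀/P)/ln(1+r) = −ln(0.60041)/ln(1.00808) ≈ 63.366, so the balance reaches zero during payment 64.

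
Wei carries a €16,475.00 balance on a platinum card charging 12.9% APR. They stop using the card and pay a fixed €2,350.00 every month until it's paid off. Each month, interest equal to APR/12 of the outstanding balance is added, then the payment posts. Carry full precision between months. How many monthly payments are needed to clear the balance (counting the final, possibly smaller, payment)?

Monthly rate r = 12.9%/12 = 1.075% = 0.01075.
Recurrence: B ← B·(1+r) − €2,350.00.
Month 1: interest €177.11; balance after payment €14,302.11.
Month 2: interest €153.75; balance after payment €12,105.85.
Closed form: n = −ln(1 − rB₀/P)/ln(1+r) = −ln(0.92464)/ln(1.01075) ≈ 7.328, so the balance reaches zero during payment 8.

8 payments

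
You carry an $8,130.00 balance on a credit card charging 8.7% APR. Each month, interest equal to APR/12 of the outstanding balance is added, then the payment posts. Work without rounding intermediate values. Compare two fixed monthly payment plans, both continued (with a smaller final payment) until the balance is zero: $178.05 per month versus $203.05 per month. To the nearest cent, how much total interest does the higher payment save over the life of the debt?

Monthly rate r = 8.7%/12 = 0.725% = 0.00725.
At $178.05/mo: n = ⌈−ln(1 − rB₀/P)/ln(1+r)⌉ = 56 payments (last $116.64); total interest = total paid − $8,130.00 = $1,779.39.
At $203.05/mo: 48 payments (last $94.96); total interest $1,508.31.
Interest saved = $1,779.39 − $1,508.31 = $271.08.

$271.08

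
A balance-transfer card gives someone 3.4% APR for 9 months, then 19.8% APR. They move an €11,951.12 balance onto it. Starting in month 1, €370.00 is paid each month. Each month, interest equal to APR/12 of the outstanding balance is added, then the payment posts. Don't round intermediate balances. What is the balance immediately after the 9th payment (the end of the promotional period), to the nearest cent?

Promo months 1–9 at r₀ = 3.4%/12 = 0.00283333; months 10+ at r₁ = 19.8%/12 = 0.0165.
After month 9: iterate B ← B·(1+r₀) − €370.00 for 9 months → €8,891.36.

€8,891.36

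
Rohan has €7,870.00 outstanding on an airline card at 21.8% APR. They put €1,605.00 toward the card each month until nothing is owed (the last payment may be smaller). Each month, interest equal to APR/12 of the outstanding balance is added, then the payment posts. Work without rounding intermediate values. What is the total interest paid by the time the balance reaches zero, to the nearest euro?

Monthly rate r = 21.8%/12 = 1.81667% = 0.0181667.
Payoff takes n = ⌈−ln(1 − rB₀/P)/ln(1+r)⌉ = ⌈5.182⌉ = 6 payments; the last is €294.64.
Total paid = 5·€1,605.00 + €294.64 = €8,319.64.
Total interest = total paid − principal = €8,319.64 − €7,870.00 = €449.64.

€450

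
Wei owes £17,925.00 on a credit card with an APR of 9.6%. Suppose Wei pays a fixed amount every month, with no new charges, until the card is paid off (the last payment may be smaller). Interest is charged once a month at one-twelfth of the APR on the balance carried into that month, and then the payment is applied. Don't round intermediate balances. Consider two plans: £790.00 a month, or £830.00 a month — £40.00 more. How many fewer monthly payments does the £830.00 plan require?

2 fewer payments

Monthly rate r = 9.6%/12 = 0.8% = 0.008.
At £790.00/mo: n = ⌈−ln(1 − rB₀/P)/ln(1+r)⌉ = 26 payments (last £109.52); total interest = total paid − £17,925.00 = £1,934.52.
At £830.00/mo: 24 payments (last £667.79); total interest £1,832.79.
Payments saved = 26 − 24 = 2.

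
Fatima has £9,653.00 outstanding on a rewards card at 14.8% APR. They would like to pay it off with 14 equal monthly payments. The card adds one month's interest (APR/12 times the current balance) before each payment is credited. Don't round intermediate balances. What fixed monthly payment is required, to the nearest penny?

Monthly rate r = 14.8%/12 = 1.23333% = 0.0123333.
Level-payment amortization: P = B₀·r / (1 − (1+r)^(−n)) = 9653.00·0.0123333 / (1 − 1.01233^(−14)).
Denominator 1 − (1+r)^(−14) = 0.157692866.
P = 119.054 / 0.157692866 ≈ 754.97.

£754.97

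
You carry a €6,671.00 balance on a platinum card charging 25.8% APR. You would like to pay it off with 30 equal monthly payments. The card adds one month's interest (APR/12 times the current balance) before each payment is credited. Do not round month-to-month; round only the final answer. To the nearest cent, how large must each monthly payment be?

€304.04

Monthly rate r = 25.8%/12 = 2.15% = 0.0215.
Level-payment amortization: P = B₀·r / (1 − (1+r)^(−n)) = 6671.00·0.0215 / (1 − 1.0215^(−30)).
Denominator 1 − (1+r)^(−30) = 0.471738609.
P = 143.427 / 0.471738609 ≈ 304.04.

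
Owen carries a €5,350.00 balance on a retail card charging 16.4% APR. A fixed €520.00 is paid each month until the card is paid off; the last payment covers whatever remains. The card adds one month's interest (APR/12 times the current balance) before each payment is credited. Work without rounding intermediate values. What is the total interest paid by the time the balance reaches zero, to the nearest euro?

€455

Monthly rate r = 16.4%/12 = 1.36667% = 0.0136667.
Payoff takes n = ⌈−ln(1 − rB₀/P)/ln(1+r)⌉ = ⌈11.163⌉ = 12 payments; the last is €85.37.
Total paid = 11·€520.00 + €85.37 = €5,805.37.
Total interest = total paid − principal = €5,805.37 − €5,350.00 = €455.37.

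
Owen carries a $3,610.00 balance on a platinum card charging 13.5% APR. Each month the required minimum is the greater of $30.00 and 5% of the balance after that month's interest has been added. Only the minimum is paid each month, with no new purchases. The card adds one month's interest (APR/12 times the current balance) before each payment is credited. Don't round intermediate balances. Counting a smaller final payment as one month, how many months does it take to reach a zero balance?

Monthly rate r = 13.5%/12 = 1.125% = 0.01125.
While 5% of the post-interest balance exceeds $30.00, each month B ← (B·(1+r))·(1 − 0.05), i.e. B shrinks by the factor (1+r)·0.95 = 0.96069.
This holds for months 1–46. Entering month 47 the balance is $570.54; 5% of the post-interest balance is now below $30.00, so the flat $30.00 minimum applies from here.
From month 47 a fixed $30.00 at rate r clears $570.54 in 22 more payments. Total: 46 + 22 = 68 months.

68 months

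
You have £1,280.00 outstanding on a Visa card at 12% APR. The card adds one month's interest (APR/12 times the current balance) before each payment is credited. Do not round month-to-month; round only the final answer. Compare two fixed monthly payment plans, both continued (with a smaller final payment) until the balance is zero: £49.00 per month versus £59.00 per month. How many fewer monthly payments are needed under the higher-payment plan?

Monthly rate r = 12%/12 = 1% = 0.01.
At £49.00/mo: n = ⌈−ln(1 − rB₀/P)/ln(1+r)⌉ = 31 payments (last £20.99); total interest = total paid − £1,280.00 = £210.99.
At £59.00/mo: 25 payments (last £34.16); total interest £170.16.
Payments saved = 31 − 25 = 6.

6 fewer payments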